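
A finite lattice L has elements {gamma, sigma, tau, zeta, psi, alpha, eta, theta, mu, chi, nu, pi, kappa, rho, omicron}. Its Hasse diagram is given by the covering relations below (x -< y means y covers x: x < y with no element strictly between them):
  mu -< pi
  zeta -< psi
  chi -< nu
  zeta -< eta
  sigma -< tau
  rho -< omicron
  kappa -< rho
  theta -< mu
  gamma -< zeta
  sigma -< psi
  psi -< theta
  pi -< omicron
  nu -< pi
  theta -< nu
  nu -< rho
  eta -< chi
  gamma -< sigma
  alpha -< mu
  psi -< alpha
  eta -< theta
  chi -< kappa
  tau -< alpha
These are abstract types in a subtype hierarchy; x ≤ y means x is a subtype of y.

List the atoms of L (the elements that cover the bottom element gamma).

sigma, zeta

The atoms are exactly the elements that cover gamma: sigma, zeta.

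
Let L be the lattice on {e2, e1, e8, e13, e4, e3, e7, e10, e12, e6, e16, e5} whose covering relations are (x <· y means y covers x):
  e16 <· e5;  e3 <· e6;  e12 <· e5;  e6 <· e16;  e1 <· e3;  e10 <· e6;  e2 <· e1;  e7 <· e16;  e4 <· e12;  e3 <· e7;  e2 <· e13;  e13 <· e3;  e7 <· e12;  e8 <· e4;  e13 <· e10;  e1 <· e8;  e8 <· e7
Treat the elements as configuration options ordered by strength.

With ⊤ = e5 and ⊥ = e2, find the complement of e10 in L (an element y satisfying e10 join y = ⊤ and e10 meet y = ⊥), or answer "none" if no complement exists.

e4

Need y with e10 ∨ y = e5 and e10 ∧ y = e2.
Checking each element gives: e4.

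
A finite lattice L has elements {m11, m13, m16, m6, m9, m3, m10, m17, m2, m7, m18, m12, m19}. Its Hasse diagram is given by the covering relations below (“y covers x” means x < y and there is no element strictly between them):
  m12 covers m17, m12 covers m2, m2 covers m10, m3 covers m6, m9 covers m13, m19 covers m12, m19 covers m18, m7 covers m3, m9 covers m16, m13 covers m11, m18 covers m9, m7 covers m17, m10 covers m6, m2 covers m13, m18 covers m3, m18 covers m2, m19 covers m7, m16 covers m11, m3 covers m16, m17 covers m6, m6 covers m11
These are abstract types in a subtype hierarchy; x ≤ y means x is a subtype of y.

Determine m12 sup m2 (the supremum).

Common upper bounds of {m12, m2}: m12, m19.
The least among these is m12.

m12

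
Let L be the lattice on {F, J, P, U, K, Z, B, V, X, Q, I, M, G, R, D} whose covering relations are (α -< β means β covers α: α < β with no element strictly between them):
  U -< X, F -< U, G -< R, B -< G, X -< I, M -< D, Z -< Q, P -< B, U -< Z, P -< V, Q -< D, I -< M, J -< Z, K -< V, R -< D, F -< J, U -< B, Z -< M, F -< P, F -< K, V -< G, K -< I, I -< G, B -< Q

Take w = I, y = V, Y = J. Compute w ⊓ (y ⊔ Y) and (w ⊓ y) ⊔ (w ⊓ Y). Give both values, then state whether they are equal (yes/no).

I; K; no

y ⊔ Y = D, so w ⊓ (y ⊔ Y) = I ⊓ D = I.
w ⊓ y = K and w ⊓ Y = F, so (w ⊓ y) ⊔ (w ⊓ Y) = K ⊔ F = K.
Equal: no.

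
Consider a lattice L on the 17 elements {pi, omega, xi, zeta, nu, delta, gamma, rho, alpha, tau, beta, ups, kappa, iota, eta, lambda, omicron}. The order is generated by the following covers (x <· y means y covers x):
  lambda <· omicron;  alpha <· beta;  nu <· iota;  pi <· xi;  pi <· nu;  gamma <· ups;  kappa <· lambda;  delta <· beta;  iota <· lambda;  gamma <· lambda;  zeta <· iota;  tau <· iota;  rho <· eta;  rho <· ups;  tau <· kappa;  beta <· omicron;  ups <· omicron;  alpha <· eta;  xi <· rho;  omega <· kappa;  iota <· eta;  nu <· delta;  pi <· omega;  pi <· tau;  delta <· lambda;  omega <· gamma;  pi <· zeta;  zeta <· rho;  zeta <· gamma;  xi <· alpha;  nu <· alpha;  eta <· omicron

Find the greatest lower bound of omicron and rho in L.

rho

Common lower bounds of {omicron, rho}: pi, rho, xi, zeta.
The greatest among these is rho.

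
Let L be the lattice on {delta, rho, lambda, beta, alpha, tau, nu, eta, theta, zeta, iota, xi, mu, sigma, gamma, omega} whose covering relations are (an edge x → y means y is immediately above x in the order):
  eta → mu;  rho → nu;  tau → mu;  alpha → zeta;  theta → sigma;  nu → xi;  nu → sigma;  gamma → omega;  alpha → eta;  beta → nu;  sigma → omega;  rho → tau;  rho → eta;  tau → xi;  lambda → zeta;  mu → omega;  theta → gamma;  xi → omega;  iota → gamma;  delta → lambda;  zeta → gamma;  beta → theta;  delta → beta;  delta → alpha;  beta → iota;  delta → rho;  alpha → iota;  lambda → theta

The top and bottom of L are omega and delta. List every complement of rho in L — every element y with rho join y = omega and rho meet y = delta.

Need y with rho ∨ y = omega and rho ∧ y = delta.
Checking each element gives: gamma, iota, zeta.

gamma, iota, zeta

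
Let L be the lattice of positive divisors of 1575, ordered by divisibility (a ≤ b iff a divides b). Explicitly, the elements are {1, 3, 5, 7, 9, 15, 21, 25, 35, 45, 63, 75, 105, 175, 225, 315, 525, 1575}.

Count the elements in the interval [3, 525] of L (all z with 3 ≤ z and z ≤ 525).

6

The interval [3, 525] = {105, 15, 21, 3, 525, 75}, which has 6 elements.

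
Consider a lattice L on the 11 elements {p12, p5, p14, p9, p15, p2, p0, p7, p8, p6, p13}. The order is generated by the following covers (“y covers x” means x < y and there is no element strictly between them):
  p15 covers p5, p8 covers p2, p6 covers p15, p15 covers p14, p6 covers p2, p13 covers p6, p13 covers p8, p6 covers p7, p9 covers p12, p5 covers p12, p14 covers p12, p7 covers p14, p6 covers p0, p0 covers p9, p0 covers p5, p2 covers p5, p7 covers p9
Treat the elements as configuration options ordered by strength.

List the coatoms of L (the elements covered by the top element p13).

The coatoms are exactly the elements covered by p13: p6, p8.

p6, p8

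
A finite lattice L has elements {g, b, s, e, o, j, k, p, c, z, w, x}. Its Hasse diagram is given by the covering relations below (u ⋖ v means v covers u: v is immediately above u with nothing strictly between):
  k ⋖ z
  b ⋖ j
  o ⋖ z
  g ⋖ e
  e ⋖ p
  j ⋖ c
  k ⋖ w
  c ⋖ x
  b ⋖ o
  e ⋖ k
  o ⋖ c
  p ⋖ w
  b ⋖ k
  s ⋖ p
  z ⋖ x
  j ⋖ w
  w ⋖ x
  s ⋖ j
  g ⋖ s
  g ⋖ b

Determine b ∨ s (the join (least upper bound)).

Common upper bounds of {b, s}: c, j, w, x.
The least among these is j.

j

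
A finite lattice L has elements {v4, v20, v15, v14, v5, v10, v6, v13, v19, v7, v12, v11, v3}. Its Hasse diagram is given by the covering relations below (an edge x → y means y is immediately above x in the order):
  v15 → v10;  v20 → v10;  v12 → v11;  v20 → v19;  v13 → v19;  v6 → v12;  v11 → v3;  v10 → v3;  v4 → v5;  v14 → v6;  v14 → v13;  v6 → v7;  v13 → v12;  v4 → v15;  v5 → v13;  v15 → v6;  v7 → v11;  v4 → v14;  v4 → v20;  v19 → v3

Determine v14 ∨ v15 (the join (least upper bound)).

Common upper bounds of {v14, v15}: v11, v12, v3, v6, v7.
The least among these is v6.

v6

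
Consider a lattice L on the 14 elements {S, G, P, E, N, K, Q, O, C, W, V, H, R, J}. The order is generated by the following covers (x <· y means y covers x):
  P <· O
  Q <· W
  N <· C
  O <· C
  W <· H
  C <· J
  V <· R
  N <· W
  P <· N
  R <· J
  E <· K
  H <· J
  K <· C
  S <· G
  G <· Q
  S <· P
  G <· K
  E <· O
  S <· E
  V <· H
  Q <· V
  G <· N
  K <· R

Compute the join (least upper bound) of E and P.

O

Common upper bounds of {E, P}: C, J, O.
The least among these is O.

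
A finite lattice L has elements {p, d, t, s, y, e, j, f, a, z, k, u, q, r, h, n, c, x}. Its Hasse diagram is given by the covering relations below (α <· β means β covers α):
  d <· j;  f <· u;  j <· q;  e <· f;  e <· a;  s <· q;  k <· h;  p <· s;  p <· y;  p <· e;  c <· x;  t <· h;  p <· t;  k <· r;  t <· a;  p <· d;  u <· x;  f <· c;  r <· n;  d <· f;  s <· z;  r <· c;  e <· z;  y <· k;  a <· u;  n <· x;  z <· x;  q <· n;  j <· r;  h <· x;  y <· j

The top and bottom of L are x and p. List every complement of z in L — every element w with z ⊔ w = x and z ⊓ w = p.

d, h, j, k, r, t, y

Need w with z ∨ w = x and z ∧ w = p.
Checking each element gives: d, h, j, k, r, t, y.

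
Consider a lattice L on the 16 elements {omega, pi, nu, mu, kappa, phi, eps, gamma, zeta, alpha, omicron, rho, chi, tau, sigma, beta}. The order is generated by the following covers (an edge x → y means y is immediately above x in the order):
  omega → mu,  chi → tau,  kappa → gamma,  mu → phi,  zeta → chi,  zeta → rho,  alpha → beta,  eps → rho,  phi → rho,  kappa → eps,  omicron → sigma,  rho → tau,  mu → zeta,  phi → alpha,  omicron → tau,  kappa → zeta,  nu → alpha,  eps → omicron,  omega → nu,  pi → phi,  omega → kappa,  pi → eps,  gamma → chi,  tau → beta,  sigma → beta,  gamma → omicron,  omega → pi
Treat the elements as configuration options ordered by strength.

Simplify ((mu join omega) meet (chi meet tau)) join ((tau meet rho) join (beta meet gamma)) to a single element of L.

tau

mu ∨ omega = mu
chi ∧ tau = chi
mu ∧ chi = mu
tau ∧ rho = rho
beta ∧ gamma = gamma
rho ∨ gamma = tau
mu ∨ tau = tau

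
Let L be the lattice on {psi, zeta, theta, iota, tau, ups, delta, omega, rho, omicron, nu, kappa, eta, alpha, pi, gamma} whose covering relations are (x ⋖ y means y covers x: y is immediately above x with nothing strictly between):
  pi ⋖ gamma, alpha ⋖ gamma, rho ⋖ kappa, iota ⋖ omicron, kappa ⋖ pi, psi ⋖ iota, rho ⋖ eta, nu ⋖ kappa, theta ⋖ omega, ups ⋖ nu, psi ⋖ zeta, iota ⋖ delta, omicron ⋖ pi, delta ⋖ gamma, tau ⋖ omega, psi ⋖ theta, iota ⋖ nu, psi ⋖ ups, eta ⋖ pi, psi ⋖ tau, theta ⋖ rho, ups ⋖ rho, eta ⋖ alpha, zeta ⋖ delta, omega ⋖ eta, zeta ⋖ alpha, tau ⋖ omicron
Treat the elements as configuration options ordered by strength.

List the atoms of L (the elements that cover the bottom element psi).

iota, tau, theta, ups, zeta

The atoms are exactly the elements that cover psi: iota, tau, theta, ups, zeta.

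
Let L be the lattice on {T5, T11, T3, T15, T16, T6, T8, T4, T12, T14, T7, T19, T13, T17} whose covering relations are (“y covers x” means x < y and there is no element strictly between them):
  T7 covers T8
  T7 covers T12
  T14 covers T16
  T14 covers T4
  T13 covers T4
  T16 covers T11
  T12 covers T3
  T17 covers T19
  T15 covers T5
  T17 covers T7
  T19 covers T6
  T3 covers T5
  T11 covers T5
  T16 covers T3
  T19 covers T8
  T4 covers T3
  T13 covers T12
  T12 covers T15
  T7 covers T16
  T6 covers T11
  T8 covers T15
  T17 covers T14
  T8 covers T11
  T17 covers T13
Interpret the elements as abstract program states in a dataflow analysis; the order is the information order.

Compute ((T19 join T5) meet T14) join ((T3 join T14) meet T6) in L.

T11

T19 ∨ T5 = T19
T19 ∧ T14 = T11
T3 ∨ T14 = T14
T14 ∧ T6 = T11
T11 ∨ T11 = T11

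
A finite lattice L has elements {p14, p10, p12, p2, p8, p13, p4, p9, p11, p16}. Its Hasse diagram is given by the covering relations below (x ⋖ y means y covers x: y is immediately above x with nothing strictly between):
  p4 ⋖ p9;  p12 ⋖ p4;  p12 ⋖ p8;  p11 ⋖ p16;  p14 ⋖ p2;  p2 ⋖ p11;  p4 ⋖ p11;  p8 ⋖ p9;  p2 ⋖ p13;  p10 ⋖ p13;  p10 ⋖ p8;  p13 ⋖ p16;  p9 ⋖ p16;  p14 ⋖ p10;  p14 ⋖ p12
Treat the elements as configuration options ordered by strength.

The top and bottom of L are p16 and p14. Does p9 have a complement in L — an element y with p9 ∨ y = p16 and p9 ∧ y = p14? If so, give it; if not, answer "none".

Need y with p9 ∨ y = p16 and p9 ∧ y = p14.
Checking each element gives: p2.

p2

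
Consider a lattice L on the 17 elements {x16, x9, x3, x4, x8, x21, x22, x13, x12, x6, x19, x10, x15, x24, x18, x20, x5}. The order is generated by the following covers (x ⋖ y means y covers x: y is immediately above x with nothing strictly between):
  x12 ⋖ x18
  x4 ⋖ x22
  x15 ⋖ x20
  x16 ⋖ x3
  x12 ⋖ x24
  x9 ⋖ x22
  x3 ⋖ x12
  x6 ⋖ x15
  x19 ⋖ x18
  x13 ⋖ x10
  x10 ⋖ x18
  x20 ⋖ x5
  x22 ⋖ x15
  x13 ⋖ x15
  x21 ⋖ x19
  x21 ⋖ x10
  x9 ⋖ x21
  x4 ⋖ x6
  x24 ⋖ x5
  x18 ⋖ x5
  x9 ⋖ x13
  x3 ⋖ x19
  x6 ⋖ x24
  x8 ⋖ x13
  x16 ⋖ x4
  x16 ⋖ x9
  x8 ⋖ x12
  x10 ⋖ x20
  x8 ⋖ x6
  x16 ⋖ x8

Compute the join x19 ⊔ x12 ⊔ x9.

x18

Common upper bounds of {x19, x12, x9}: x18, x5.
The least among these is x18.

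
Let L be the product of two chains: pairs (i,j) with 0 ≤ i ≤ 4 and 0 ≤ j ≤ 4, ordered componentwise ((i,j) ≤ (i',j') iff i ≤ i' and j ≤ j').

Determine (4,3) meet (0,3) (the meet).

In a product of chains, the meet is componentwise min, giving (0,3).

(0,3)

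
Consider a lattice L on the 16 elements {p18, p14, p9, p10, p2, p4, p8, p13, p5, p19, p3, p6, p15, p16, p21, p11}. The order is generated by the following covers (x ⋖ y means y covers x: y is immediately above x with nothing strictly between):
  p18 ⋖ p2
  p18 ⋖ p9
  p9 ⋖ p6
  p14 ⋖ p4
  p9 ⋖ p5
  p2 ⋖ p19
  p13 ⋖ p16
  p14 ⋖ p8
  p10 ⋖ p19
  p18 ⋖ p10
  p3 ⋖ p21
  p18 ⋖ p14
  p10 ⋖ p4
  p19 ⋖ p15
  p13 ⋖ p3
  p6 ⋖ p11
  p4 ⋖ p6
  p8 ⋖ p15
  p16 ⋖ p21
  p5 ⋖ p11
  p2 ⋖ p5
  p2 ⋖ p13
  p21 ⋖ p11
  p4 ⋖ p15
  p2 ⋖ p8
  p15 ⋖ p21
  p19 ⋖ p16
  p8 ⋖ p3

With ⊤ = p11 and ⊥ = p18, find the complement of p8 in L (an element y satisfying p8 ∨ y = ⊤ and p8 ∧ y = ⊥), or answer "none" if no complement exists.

Need y with p8 ∨ y = p11 and p8 ∧ y = p18.
Checking each element gives: p9.

p9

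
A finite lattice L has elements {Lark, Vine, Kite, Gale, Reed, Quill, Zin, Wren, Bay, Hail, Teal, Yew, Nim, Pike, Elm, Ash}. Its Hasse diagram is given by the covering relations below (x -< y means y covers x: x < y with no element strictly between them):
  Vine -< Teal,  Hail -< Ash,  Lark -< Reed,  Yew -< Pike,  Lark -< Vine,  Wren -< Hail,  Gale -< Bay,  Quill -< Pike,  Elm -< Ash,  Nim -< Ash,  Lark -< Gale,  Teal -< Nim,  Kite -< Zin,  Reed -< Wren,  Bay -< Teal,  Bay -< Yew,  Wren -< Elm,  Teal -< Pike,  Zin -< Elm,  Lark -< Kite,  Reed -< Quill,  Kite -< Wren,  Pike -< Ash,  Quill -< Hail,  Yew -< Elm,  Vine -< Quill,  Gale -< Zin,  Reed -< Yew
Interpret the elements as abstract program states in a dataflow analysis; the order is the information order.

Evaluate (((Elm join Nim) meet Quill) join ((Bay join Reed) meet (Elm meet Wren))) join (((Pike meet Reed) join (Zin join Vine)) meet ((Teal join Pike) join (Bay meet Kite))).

Pike

Elm ∨ Nim = Ash
Ash ∧ Quill = Quill
Bay ∨ Reed = Yew
Elm ∧ Wren = Wren
Yew ∧ Wren = Reed
Quill ∨ Reed = Quill
Pike ∧ Reed = Reed
Zin ∨ Vine = Ash
Reed ∨ Ash = Ash
Teal ∨ Pike = Pike
Bay ∧ Kite = Lark
Pike ∨ Lark = Pike
Ash ∧ Pike = Pike
Quill ∨ Pike = Pike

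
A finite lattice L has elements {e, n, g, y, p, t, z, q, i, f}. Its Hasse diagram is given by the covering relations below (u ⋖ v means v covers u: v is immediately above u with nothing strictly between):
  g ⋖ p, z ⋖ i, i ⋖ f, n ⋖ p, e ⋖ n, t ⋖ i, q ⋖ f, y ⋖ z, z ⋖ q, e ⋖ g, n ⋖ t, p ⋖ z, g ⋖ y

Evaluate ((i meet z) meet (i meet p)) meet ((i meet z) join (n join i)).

i ∧ z = z
i ∧ p = p
z ∧ p = p
i ∧ z = z
n ∨ i = i
z ∨ i = i
p ∧ i = p

p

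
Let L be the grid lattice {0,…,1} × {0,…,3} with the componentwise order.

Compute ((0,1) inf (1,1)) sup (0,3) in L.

(0,1) ∧ (1,1) = (0,1)
(0,1) ∨ (0,3) = (0,3)

(0,3)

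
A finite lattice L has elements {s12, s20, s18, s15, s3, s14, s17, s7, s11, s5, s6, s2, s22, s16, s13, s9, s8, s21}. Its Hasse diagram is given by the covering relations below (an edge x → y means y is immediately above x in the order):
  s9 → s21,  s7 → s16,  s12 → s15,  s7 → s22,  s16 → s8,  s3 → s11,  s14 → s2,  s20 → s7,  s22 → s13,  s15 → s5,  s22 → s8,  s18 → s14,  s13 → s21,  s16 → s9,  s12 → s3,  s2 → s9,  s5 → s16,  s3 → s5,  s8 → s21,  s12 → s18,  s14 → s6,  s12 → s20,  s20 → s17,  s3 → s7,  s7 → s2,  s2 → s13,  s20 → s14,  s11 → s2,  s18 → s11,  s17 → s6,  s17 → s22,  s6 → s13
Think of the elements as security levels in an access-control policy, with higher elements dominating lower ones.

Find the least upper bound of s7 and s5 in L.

s16

Common upper bounds of {s7, s5}: s16, s21, s8, s9.
The least among these is s16.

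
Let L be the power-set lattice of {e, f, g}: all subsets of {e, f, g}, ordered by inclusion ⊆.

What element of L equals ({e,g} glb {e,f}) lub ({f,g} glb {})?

{e,g} ∧ {e,f} = {e}
{f,g} ∧ {} = {}
{e} ∨ {} = {e}

{e}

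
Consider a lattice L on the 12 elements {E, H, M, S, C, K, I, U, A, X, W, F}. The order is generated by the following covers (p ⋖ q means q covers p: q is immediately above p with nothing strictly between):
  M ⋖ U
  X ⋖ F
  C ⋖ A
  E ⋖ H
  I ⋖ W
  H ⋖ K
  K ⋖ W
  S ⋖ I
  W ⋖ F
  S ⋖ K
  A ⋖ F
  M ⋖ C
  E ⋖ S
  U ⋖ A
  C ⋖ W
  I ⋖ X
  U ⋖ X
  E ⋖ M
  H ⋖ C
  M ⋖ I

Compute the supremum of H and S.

Common upper bounds of {H, S}: F, K, W.
The least among these is K.

K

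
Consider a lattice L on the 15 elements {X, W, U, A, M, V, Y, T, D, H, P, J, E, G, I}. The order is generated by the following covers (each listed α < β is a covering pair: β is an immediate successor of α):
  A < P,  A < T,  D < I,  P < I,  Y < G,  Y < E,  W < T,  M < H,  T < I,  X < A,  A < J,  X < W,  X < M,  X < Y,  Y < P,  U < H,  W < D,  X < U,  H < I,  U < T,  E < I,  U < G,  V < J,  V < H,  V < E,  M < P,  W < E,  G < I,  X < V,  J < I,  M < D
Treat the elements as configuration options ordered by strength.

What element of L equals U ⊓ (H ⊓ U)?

U

H ∧ U = U
U ∧ U = U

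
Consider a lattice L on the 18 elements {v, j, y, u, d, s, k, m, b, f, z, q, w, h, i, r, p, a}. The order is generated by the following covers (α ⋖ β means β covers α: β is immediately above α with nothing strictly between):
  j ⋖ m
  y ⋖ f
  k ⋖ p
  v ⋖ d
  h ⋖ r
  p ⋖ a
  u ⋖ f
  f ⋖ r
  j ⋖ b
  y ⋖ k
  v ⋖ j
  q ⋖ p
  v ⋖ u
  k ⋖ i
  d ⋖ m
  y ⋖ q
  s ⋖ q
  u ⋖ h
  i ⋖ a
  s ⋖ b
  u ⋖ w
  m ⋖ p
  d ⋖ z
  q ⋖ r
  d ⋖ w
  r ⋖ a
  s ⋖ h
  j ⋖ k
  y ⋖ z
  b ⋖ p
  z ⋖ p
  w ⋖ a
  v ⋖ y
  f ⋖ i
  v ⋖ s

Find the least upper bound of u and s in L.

h

Common upper bounds of {u, s}: a, h, r.
The least among these is h.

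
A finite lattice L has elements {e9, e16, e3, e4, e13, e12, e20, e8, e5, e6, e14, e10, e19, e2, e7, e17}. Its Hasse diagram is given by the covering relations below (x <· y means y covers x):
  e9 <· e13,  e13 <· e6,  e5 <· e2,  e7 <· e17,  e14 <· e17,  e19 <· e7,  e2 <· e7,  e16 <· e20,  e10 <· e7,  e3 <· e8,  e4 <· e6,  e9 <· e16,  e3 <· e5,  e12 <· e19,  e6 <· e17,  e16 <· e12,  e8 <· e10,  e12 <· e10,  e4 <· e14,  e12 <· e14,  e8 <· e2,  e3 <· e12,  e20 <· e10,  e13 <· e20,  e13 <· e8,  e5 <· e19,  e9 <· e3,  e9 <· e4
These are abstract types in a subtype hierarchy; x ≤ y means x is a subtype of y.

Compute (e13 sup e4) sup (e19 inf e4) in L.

e6

e13 ∨ e4 = e6
e19 ∧ e4 = e9
e6 ∨ e9 = e6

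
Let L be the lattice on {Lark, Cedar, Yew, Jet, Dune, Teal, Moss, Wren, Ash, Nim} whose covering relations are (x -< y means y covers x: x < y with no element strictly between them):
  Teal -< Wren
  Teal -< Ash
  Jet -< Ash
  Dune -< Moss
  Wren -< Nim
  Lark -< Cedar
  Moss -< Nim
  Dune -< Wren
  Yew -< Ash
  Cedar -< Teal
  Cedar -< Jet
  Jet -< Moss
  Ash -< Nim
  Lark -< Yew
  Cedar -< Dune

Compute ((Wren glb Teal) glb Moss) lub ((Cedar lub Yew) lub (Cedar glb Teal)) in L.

Ash

Wren ∧ Teal = Teal
Teal ∧ Moss = Cedar
Cedar ∨ Yew = Ash
Cedar ∧ Teal = Cedar
Ash ∨ Cedar = Ash
Cedar ∨ Ash = Ash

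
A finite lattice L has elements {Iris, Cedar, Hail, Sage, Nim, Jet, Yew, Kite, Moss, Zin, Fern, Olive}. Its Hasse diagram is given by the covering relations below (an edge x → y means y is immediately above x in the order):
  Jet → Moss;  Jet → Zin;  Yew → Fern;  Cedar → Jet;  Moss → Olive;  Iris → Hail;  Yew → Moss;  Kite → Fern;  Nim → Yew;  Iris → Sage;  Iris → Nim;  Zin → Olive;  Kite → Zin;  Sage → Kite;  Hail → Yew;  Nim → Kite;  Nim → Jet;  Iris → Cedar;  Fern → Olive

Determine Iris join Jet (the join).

Common upper bounds of {Iris, Jet}: Jet, Moss, Olive, Zin.
The least among these is Jet.

Jet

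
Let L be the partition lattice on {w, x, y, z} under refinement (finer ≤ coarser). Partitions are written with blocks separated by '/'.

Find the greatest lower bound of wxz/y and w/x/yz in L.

The meet (common refinement) of wxz/y and w/x/yz intersects blocks pairwise, giving w/x/y/z.

w/x/y/z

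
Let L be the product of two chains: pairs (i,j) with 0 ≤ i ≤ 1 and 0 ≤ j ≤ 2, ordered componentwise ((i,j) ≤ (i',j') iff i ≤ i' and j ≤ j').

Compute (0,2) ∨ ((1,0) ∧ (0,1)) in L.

(0,2)

(1,0) ∧ (0,1) = (0,0)
(0,2) ∨ (0,0) = (0,2)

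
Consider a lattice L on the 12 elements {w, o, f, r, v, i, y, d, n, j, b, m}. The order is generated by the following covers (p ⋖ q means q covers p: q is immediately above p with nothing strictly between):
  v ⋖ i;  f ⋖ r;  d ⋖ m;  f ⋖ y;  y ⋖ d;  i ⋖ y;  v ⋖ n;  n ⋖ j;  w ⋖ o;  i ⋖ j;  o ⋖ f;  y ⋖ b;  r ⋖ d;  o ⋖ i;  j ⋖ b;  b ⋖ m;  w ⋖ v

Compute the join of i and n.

j

Common upper bounds of {i, n}: b, j, m.
The least among these is j.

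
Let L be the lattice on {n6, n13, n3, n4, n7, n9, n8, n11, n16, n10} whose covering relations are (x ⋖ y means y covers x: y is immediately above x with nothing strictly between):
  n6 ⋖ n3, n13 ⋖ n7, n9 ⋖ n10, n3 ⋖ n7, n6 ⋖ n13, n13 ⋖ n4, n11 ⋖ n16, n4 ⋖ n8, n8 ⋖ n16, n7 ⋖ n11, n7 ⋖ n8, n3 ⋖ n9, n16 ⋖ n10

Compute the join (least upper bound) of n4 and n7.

Common upper bounds of {n4, n7}: n10, n16, n8.
The least among these is n8.

n8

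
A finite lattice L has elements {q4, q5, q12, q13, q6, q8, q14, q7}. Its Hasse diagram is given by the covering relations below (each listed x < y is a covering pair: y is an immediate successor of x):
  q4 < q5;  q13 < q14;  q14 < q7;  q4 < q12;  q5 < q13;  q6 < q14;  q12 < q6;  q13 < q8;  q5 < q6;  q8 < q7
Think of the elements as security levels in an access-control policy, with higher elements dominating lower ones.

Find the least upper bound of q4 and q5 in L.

q5

Common upper bounds of {q4, q5}: q13, q14, q5, q6, q7, q8.
The least among these is q5.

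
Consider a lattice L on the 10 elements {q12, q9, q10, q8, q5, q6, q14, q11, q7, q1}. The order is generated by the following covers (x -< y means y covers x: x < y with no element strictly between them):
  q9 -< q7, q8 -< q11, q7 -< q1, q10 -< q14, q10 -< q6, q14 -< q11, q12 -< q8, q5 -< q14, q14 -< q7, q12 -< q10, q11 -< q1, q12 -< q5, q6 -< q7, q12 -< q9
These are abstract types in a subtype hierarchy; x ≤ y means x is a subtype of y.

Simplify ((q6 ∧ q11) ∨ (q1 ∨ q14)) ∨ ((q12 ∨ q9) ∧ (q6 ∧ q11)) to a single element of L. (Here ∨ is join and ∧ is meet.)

q6 ∧ q11 = q10
q1 ∨ q14 = q1
q10 ∨ q1 = q1
q12 ∨ q9 = q9
q6 ∧ q11 = q10
q9 ∧ q10 = q12
q1 ∨ q12 = q1

q1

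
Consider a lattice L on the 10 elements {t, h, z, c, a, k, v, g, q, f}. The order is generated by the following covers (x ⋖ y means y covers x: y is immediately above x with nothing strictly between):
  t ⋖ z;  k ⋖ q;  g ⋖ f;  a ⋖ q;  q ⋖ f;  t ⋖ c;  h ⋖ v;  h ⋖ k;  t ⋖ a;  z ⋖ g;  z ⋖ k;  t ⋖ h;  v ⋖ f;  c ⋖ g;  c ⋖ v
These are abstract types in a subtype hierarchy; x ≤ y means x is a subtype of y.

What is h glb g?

Common lower bounds of {h, g}: t.
The greatest among these is t.

t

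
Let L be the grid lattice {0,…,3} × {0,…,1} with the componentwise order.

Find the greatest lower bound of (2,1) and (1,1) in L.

In a product of chains, the meet is componentwise min, giving (1,1).

(1,1)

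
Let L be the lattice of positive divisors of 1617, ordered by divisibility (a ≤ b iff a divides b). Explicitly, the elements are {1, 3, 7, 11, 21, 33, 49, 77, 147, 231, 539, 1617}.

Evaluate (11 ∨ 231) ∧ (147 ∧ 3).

3

11 ∨ 231 = 231
147 ∧ 3 = 3
231 ∧ 3 = 3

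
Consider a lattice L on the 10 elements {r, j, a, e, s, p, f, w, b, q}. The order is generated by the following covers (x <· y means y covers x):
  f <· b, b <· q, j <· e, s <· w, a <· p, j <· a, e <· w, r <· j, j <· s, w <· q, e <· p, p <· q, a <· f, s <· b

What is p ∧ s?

j

Common lower bounds of {p, s}: j, r.
The greatest among these is j.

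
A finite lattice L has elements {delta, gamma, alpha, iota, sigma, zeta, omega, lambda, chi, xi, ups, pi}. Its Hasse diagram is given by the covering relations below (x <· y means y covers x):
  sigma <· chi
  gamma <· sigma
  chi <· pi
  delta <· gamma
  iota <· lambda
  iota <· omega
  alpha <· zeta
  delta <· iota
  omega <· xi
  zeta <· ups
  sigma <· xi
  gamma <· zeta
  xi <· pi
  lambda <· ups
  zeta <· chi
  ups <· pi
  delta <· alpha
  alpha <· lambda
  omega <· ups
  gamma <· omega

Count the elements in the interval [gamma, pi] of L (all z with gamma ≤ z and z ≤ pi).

8

The interval [gamma, pi] = {chi, gamma, omega, pi, sigma, ups, xi, zeta}, which has 8 elements.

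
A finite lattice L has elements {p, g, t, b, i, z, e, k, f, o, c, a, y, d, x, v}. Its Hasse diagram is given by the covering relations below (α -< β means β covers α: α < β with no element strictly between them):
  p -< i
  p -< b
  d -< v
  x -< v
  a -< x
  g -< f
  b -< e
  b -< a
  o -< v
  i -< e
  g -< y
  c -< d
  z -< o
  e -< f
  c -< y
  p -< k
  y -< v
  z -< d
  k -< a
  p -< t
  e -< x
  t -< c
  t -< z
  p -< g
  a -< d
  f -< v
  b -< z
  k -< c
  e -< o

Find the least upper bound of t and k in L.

c

Common upper bounds of {t, k}: c, d, v, y.
The least among these is c.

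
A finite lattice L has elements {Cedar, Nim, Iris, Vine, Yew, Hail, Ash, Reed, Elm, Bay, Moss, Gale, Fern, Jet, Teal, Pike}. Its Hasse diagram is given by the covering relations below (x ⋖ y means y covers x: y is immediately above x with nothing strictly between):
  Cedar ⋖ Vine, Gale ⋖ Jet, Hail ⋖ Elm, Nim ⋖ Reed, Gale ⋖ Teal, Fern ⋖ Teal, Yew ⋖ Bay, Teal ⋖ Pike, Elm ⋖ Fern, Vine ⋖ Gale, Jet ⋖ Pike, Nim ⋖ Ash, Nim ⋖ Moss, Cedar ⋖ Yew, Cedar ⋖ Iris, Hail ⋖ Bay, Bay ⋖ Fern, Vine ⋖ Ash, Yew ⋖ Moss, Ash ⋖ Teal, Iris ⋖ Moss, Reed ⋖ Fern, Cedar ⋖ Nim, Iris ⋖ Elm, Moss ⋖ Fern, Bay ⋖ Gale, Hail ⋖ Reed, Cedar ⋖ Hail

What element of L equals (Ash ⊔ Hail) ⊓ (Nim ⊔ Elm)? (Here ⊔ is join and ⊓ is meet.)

Fern

Ash ∨ Hail = Teal
Nim ∨ Elm = Fern
Teal ∧ Fern = Fern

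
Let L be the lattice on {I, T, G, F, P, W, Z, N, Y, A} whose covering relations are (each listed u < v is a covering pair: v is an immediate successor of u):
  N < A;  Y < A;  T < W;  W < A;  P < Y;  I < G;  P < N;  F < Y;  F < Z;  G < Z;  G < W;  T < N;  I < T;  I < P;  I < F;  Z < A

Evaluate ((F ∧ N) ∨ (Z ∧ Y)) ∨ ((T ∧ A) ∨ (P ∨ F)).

A

F ∧ N = I
Z ∧ Y = F
I ∨ F = F
T ∧ A = T
P ∨ F = Y
T ∨ Y = A
F ∨ A = A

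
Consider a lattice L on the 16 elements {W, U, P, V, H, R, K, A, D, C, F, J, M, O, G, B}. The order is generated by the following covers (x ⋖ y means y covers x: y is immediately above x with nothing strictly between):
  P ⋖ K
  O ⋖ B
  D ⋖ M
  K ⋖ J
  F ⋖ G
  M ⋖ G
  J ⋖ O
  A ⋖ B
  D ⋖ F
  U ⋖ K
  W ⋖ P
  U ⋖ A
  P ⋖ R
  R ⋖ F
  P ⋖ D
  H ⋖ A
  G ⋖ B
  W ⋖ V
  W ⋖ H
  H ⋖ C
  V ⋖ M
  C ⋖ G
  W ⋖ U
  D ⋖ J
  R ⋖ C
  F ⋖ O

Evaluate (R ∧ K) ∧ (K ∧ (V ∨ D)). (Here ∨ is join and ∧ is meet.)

P

R ∧ K = P
V ∨ D = M
K ∧ M = P
P ∧ P = P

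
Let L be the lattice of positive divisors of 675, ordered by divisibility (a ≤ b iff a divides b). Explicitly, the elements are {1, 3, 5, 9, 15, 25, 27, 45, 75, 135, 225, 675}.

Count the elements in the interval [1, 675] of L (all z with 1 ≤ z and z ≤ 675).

The interval [1, 675] = {1, 135, 15, 225, 25, 27, 3, 45, 5, 675, 75, 9}, which has 12 elements.

12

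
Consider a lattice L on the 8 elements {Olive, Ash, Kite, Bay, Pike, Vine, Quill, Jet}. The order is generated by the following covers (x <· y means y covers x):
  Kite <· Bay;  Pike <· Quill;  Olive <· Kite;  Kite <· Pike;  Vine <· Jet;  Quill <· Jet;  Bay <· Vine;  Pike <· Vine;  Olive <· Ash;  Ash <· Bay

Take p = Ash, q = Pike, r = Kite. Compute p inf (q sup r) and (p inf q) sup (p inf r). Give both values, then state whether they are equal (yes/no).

q sup r = Pike, so p inf (q sup r) = Ash inf Pike = Olive.
p inf q = Olive and p inf r = Olive, so (p inf q) sup (p inf r) = Olive sup Olive = Olive.
Equal: yes.

Olive; Olive; yes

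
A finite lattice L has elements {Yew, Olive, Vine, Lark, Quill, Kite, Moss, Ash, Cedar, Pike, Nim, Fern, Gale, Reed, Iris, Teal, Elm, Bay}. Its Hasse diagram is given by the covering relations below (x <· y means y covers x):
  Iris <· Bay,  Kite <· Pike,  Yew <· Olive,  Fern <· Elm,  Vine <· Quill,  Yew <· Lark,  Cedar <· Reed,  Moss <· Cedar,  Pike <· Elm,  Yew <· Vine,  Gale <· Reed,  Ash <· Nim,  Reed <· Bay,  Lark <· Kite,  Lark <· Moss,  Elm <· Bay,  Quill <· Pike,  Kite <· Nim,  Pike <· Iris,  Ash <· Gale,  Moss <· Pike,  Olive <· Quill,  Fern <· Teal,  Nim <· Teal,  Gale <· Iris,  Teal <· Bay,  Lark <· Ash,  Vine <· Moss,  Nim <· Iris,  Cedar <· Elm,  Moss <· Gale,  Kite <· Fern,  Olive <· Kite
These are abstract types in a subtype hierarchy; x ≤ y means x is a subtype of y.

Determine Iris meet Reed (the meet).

Common lower bounds of {Iris, Reed}: Ash, Gale, Lark, Moss, Vine, Yew.
The greatest among these is Gale.

Gale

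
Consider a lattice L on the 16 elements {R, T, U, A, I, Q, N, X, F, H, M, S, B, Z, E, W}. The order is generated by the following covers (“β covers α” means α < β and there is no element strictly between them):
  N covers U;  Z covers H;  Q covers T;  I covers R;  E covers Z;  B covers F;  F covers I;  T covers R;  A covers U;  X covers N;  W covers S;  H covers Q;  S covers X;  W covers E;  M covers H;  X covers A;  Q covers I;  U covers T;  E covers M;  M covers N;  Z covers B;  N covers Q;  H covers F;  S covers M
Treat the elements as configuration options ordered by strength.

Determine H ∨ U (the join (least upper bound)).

M

Common upper bounds of {H, U}: E, M, S, W.
The least among these is M.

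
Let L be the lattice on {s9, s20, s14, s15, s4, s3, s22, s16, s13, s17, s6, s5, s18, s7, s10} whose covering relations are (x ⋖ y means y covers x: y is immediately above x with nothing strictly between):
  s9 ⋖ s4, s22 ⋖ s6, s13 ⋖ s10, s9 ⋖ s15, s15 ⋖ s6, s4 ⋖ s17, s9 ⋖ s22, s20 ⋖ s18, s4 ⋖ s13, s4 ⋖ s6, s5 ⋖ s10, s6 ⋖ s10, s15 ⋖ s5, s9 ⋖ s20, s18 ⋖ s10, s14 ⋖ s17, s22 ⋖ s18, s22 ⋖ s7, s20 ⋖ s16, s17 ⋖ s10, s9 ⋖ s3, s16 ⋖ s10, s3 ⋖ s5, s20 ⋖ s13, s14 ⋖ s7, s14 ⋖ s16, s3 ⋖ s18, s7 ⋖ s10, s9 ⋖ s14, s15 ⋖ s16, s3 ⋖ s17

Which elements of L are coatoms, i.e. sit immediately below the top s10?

The coatoms are exactly the elements covered by s10: s13, s16, s17, s18, s5, s6, s7.

s13, s16, s17, s18, s5, s6, s7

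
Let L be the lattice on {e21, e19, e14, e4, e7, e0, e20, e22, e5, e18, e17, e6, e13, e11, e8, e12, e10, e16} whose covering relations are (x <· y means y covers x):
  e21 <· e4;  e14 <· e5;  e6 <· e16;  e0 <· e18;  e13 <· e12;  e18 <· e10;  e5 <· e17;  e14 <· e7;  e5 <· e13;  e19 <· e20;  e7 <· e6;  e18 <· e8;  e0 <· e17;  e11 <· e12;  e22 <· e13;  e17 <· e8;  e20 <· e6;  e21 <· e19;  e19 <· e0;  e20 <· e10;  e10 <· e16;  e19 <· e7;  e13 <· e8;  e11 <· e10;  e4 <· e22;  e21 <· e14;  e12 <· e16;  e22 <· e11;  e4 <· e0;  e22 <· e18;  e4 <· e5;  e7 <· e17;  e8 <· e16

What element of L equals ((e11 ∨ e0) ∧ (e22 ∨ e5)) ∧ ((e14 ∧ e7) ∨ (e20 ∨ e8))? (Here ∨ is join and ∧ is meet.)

e22

e11 ∨ e0 = e10
e22 ∨ e5 = e13
e10 ∧ e13 = e22
e14 ∧ e7 = e14
e20 ∨ e8 = e16
e14 ∨ e16 = e16
e22 ∧ e16 = e22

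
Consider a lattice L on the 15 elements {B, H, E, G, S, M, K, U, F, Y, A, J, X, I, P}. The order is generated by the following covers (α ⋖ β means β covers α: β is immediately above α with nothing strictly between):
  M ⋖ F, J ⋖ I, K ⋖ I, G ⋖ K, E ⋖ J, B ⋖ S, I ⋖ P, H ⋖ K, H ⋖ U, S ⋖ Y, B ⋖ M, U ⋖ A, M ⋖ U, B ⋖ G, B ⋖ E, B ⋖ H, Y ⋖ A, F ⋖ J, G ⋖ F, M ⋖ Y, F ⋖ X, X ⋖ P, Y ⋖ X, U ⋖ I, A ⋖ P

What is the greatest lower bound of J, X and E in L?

B

Common lower bounds of {J, X, E}: B.
The greatest among these is B.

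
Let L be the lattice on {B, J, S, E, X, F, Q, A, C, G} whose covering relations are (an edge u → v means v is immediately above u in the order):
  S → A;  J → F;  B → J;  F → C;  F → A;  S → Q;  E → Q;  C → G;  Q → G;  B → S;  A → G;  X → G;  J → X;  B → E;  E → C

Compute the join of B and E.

E

Common upper bounds of {B, E}: C, E, G, Q.
The least among these is E.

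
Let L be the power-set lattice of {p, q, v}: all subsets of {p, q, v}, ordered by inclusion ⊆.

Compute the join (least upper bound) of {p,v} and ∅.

{p,v}

Under ⊆, join is union: {p,v} ∪ ∅ = {p,v}.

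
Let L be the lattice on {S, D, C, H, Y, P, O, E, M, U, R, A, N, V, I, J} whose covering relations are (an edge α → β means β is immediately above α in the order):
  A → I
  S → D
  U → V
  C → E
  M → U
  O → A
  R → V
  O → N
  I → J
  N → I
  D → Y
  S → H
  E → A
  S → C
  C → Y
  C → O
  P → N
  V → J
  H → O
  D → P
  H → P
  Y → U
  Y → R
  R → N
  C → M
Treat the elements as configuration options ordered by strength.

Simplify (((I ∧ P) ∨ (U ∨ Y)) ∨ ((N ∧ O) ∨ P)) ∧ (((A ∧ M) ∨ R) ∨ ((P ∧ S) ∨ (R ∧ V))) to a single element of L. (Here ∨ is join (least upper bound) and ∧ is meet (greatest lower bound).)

R

I ∧ P = P
U ∨ Y = U
P ∨ U = J
N ∧ O = O
O ∨ P = N
J ∨ N = J
A ∧ M = C
C ∨ R = R
P ∧ S = S
R ∧ V = R
S ∨ R = R
R ∨ R = R
J ∧ R = R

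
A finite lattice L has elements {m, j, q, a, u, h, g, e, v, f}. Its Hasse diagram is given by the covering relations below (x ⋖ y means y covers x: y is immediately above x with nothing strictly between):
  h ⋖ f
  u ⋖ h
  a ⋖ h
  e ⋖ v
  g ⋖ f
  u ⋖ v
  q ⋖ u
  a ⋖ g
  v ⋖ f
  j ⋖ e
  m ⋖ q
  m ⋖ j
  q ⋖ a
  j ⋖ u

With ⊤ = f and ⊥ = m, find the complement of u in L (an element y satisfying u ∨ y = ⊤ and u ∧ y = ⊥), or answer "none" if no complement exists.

For every candidate y, either u ∨ y ≠ f or u ∧ y ≠ m; no complement exists.

none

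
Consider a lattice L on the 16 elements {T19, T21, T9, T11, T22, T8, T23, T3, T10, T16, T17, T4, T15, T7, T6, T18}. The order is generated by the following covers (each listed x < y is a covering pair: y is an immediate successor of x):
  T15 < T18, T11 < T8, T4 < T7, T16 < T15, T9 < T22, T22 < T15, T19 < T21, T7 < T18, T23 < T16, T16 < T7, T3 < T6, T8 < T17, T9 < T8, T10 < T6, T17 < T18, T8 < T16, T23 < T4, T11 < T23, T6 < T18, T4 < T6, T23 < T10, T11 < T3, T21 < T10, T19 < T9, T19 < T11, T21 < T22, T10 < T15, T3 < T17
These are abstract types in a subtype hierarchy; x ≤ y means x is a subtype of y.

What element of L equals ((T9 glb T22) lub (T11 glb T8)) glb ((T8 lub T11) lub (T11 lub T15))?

T9 ∧ T22 = T9
T11 ∧ T8 = T11
T9 ∨ T11 = T8
T8 ∨ T11 = T8
T11 ∨ T15 = T15
T8 ∨ T15 = T15
T8 ∧ T15 = T8

T8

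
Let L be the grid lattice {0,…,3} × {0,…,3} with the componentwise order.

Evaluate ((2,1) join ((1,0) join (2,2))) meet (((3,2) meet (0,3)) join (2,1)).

(2,2)

(1,0) ∨ (2,2) = (2,2)
(2,1) ∨ (2,2) = (2,2)
(3,2) ∧ (0,3) = (0,2)
(0,2) ∨ (2,1) = (2,2)
(2,2) ∧ (2,2) = (2,2)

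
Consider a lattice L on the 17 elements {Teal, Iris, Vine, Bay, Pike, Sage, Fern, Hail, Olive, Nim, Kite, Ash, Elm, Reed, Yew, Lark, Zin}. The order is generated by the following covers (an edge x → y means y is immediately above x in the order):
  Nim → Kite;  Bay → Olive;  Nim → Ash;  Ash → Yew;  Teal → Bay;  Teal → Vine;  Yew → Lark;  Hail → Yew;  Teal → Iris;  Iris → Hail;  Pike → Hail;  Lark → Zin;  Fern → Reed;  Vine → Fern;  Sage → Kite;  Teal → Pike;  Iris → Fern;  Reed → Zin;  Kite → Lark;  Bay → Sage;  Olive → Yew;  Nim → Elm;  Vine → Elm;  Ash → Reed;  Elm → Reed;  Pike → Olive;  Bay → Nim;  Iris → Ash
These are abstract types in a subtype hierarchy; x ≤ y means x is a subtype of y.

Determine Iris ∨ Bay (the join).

Ash

Common upper bounds of {Iris, Bay}: Ash, Lark, Reed, Yew, Zin.
The least among these is Ash.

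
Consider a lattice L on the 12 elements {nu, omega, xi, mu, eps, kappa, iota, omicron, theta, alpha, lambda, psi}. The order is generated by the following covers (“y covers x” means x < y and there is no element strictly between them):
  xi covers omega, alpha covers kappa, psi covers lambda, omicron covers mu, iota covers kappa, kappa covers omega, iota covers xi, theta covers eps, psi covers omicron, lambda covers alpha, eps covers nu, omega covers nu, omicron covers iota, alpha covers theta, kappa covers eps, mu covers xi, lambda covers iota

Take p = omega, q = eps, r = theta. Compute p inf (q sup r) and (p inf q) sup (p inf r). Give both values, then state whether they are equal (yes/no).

nu; nu; yes

q sup r = theta, so p inf (q sup r) = omega inf theta = nu.
p inf q = nu and p inf r = nu, so (p inf q) sup (p inf r) = nu sup nu = nu.
Equal: yes.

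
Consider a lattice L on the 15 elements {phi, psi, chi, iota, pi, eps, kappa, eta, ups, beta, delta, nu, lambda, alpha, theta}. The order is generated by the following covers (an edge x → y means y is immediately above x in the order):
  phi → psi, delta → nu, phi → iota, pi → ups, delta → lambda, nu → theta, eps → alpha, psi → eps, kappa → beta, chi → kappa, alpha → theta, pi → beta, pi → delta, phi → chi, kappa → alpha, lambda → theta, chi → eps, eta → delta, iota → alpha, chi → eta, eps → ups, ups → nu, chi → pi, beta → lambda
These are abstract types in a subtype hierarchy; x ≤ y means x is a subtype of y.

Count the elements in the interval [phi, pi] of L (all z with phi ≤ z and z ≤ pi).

The interval [phi, pi] = {chi, phi, pi}, which has 3 elements.

3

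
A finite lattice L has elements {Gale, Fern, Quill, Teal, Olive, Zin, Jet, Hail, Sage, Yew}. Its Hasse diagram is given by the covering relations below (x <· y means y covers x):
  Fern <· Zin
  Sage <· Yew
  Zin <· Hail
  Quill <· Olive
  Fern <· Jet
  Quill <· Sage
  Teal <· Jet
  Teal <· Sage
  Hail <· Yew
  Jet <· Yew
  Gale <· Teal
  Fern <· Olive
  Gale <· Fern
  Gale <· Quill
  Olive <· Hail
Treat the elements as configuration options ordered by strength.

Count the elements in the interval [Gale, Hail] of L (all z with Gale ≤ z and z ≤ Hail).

The interval [Gale, Hail] = {Fern, Gale, Hail, Olive, Quill, Zin}, which has 6 elements.

6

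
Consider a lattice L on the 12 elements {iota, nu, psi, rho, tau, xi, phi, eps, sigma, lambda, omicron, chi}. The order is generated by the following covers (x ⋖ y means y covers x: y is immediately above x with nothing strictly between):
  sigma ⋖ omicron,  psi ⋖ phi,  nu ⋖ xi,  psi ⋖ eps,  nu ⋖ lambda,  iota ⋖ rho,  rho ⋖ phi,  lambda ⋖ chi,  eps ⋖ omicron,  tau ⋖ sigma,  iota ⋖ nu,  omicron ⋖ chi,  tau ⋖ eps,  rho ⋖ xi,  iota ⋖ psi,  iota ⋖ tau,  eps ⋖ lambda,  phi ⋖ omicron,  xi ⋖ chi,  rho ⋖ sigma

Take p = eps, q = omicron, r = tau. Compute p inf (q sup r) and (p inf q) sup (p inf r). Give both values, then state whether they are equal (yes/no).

eps; eps; yes

q sup r = omicron, so p inf (q sup r) = eps inf omicron = eps.
p inf q = eps and p inf r = tau, so (p inf q) sup (p inf r) = eps sup tau = eps.
Equal: yes.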